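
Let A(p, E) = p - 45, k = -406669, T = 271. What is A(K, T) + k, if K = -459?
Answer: -407173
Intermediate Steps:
A(p, E) = -45 + p
A(K, T) + k = (-45 - 459) - 406669 = -504 - 406669 = -407173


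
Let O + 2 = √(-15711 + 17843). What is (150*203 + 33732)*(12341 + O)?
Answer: 791941698 + 128364*√533 ≈ 7.9491e+8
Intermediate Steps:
O = -2 + 2*√533 (O = -2 + √(-15711 + 17843) = -2 + √2132 = -2 + 2*√533 ≈ 44.174)
(150*203 + 33732)*(12341 + O) = (150*203 + 33732)*(12341 + (-2 + 2*√533)) = (30450 + 33732)*(12339 + 2*√533) = 64182*(12339 + 2*√533) = 791941698 + 128364*√533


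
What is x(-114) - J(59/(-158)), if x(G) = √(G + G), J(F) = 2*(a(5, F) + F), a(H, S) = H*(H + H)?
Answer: -7841/79 + 2*I*√57 ≈ -99.253 + 15.1*I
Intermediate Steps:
a(H, S) = 2*H² (a(H, S) = H*(2*H) = 2*H²)
J(F) = 100 + 2*F (J(F) = 2*(2*5² + F) = 2*(2*25 + F) = 2*(50 + F) = 100 + 2*F)
x(G) = √2*√G (x(G) = √(2*G) = √2*√G)
x(-114) - J(59/(-158)) = √2*√(-114) - (100 + 2*(59/(-158))) = √2*(I*√114) - (100 + 2*(59*(-1/158))) = 2*I*√57 - (100 + 2*(-59/158)) = 2*I*√57 - (100 - 59/79) = 2*I*√57 - 1*7841/79 = 2*I*√57 - 7841/79 = -7841/79 + 2*I*√57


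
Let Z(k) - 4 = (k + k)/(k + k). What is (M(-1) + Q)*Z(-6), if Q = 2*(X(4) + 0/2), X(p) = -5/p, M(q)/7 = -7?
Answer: -515/2 ≈ -257.50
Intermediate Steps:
M(q) = -49 (M(q) = 7*(-7) = -49)
Q = -5/2 (Q = 2*(-5/4 + 0/2) = 2*(-5*¼ + 0*(½)) = 2*(-5/4 + 0) = 2*(-5/4) = -5/2 ≈ -2.5000)
Z(k) = 5 (Z(k) = 4 + (k + k)/(k + k) = 4 + (2*k)/((2*k)) = 4 + (2*k)*(1/(2*k)) = 4 + 1 = 5)
(M(-1) + Q)*Z(-6) = (-49 - 5/2)*5 = -103/2*5 = -515/2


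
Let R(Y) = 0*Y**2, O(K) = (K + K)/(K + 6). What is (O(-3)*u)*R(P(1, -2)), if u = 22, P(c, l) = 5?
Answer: 0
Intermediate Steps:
O(K) = 2*K/(6 + K) (O(K) = (2*K)/(6 + K) = 2*K/(6 + K))
R(Y) = 0
(O(-3)*u)*R(P(1, -2)) = ((2*(-3)/(6 - 3))*22)*0 = ((2*(-3)/3)*22)*0 = ((2*(-3)*(1/3))*22)*0 = -2*22*0 = -44*0 = 0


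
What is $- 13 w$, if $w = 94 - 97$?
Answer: $39$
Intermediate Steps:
$w = -3$
$- 13 w = \left(-13\right) \left(-3\right) = 39$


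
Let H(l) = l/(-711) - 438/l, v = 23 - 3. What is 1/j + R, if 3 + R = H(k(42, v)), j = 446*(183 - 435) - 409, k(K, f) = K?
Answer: -2524036835/187136859 ≈ -13.488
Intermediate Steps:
v = 20
H(l) = -438/l - l/711 (H(l) = l*(-1/711) - 438/l = -l/711 - 438/l = -438/l - l/711)
j = -112801 (j = 446*(-252) - 409 = -112392 - 409 = -112801)
R = -22376/1659 (R = -3 + (-438/42 - 1/711*42) = -3 + (-438*1/42 - 14/237) = -3 + (-73/7 - 14/237) = -3 - 17399/1659 = -22376/1659 ≈ -13.488)
1/j + R = 1/(-112801) - 22376/1659 = -1/112801 - 22376/1659 = -2524036835/187136859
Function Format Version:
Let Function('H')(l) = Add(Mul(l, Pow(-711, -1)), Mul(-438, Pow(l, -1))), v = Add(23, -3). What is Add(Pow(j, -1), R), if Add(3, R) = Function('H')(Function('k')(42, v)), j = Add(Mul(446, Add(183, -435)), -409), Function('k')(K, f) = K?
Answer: Rational(-2524036835, 187136859) ≈ -13.488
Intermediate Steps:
v = 20
Function('H')(l) = Add(Mul(-438, Pow(l, -1)), Mul(Rational(-1, 711), l)) (Function('H')(l) = Add(Mul(l, Rational(-1, 711)), Mul(-438, Pow(l, -1))) = Add(Mul(Rational(-1, 711), l), Mul(-438, Pow(l, -1))) = Add(Mul(-438, Pow(l, -1)), Mul(Rational(-1, 711), l)))
j = -112801 (j = Add(Mul(446, -252), -409) = Add(-112392, -409) = -112801)
R = Rational(-22376, 1659) (R = Add(-3, Add(Mul(-438, Pow(42, -1)), Mul(Rational(-1, 711), 42))) = Add(-3, Add(Mul(-438, Rational(1, 42)), Rational(-14, 237))) = Add(-3, Add(Rational(-73, 7), Rational(-14, 237))) = Add(-3, Rational(-17399, 1659)) = Rational(-22376, 1659) ≈ -13.488)
Add(Pow(j, -1), R) = Add(Pow(-112801, -1), Rational(-22376, 1659)) = Add(Rational(-1, 112801), Rational(-22376, 1659)) = Rational(-2524036835, 187136859)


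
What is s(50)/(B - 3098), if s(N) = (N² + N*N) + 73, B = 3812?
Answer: 1691/238 ≈ 7.1050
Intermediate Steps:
s(N) = 73 + 2*N² (s(N) = (N² + N²) + 73 = 2*N² + 73 = 73 + 2*N²)
s(50)/(B - 3098) = (73 + 2*50²)/(3812 - 3098) = (73 + 2*2500)/714 = (73 + 5000)*(1/714) = 5073*(1/714) = 1691/238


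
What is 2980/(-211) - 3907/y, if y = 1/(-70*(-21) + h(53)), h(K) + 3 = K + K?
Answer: -1296748001/211 ≈ -6.1457e+6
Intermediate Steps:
h(K) = -3 + 2*K (h(K) = -3 + (K + K) = -3 + 2*K)
y = 1/1573 (y = 1/(-70*(-21) + (-3 + 2*53)) = 1/(1470 + (-3 + 106)) = 1/(1470 + 103) = 1/1573 ≈ 0.00063573)
2980/(-211) - 3907/y = 2980/(-211) - 3907/1/1573 = 2980*(-1/211) - 3907*1573 = -2980/211 - 6145711 = -1296748001/211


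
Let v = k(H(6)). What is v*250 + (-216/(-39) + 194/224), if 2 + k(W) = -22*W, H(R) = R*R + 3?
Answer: -313030675/1456 ≈ -2.1499e+5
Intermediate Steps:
H(R) = 3 + R² (H(R) = R² + 3 = 3 + R²)
k(W) = -2 - 22*W
v = -860 (v = -2 - 22*(3 + 6²) = -2 - 22*(3 + 36) = -2 - 22*39 = -2 - 858 = -860)
v*250 + (-216/(-39) + 194/224) = -860*250 + (-216/(-39) + 194/224) = -215000 + (-216*(-1/39) + 194*(1/224)) = -215000 + (72/13 + 97/112) = -215000 + 9325/1456 = -313030675/1456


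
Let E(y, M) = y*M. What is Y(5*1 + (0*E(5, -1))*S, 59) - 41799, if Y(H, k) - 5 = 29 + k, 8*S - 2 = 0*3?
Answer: -41706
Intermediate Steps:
S = ¼ (S = ¼ + (0*3)/8 = ¼ + (⅛)*0 = ¼ + 0 = ¼ ≈ 0.25000)
E(y, M) = M*y
Y(H, k) = 34 + k (Y(H, k) = 5 + (29 + k) = 34 + k)
Y(5*1 + (0*E(5, -1))*S, 59) - 41799 = (34 + 59) - 41799 = 93 - 41799 = -41706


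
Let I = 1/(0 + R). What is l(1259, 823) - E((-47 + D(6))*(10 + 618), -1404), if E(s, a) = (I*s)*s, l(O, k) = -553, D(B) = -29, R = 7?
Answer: -2277965855/7 ≈ -3.2542e+8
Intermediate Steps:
I = ⅐ (I = 1/(0 + 7) = 1/7 = ⅐ ≈ 0.14286)
E(s, a) = s²/7 (E(s, a) = (s/7)*s = s²/7)
l(1259, 823) - E((-47 + D(6))*(10 + 618), -1404) = -553 - ((-47 - 29)*(10 + 618))²/7 = -553 - (-76*628)²/7 = -553 - (-47728)²/7 = -553 - 2277961984/7 = -2277965855/7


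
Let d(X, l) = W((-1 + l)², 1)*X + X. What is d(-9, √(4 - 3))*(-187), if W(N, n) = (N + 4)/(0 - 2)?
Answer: -1683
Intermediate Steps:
W(N, n) = -2 - N/2 (W(N, n) = (4 + N)/(-2) = (4 + N)*(-½) = -2 - N/2)
d(X, l) = X + X*(-2 - (-1 + l)²/2) (d(X, l) = (-2 - (-1 + l)²/2)*X + X = X*(-2 - (-1 + l)²/2) + X = X + X*(-2 - (-1 + l)²/2))
d(-9, √(4 - 3))*(-187) = -½*(-9)*(2 + (-1 + √(4 - 3))²)*(-187) = -½*(-9)*(2 + (-1 + √1)²)*(-187) = -½*(-9)*(2 + (-1 + 1)²)*(-187) = -½*(-9)*(2 + 0²)*(-187) = -½*(-9)*(2 + 0)*(-187) = -½*(-9)*2*(-187) = 9*(-187) = -1683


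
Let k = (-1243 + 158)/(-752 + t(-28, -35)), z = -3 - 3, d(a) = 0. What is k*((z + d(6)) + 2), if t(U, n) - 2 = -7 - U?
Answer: -4340/729 ≈ -5.9534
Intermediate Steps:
z = -6
t(U, n) = -5 - U (t(U, n) = 2 + (-7 - U) = -5 - U)
k = 1085/729 (k = (-1243 + 158)/(-752 + (-5 - 1*(-28))) = -1085/(-752 + (-5 + 28)) = -1085/(-752 + 23) = -1085/(-729) = -1085*(-1/729) = 1085/729 ≈ 1.4883)
k*((z + d(6)) + 2) = 1085*((-6 + 0) + 2)/729 = 1085*(-6 + 2)/729 = (1085/729)*(-4) = -4340/729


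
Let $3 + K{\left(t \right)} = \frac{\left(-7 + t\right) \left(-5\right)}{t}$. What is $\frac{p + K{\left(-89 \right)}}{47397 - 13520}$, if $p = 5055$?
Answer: $\frac{449148}{3015053} \approx 0.14897$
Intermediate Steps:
$K{\left(t \right)} = -3 + \frac{35 - 5 t}{t}$ ($K{\left(t \right)} = -3 + \frac{\left(-7 + t\right) \left(-5\right)}{t} = -3 + \frac{35 - 5 t}{t}$)
$\frac{p + K{\left(-89 \right)}}{47397 - 13520} = \frac{5055 - \left(8 - \frac{35}{-89}\right)}{47397 - 13520} = \frac{5055 + \left(-8 + 35 \left(- \frac{1}{89}\right)\right)}{33877} = \left(5055 - \frac{747}{89}\right) \frac{1}{33877} = \frac{449148}{89} \cdot \frac{1}{33877} = \frac{449148}{3015053}$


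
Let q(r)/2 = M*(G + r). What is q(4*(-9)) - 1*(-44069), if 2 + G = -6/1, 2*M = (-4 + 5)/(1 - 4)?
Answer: 132251/3 ≈ 44084.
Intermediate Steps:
M = -⅙ (M = ((-4 + 5)/(1 - 4))/2 = (1/(-3))/2 = (1*(-⅓))/2 = (½)*(-⅓) = -⅙ ≈ -0.16667)
G = -8 (G = -2 - 6/1 = -2 - 6*1 = -2 - 6 = -8)
q(r) = 8/3 - r/3 (q(r) = 2*(-(-8 + r)/6) = 2*(4/3 - r/6) = 8/3 - r/3)
q(4*(-9)) - 1*(-44069) = (8/3 - 4*(-9)/3) - 1*(-44069) = (8/3 - ⅓*(-36)) + 44069 = (8/3 + 12) + 44069 = 44/3 + 44069 = 132251/3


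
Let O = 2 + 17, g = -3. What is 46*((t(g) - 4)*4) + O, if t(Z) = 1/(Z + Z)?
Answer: -2243/3 ≈ -747.67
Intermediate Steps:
O = 19
t(Z) = 1/(2*Z)
46*((t(g) - 4)*4) + O = 46*(((1/2)/(-3) - 4)*4) + 19 = 46*(((1/2)*(-1/3) - 4)*4) + 19 = 46*((-1/6 - 4)*4) + 19 = 46*(-25/6*4) + 19 = 46*(-50/3) + 19 = -2300/3 + 19 = -2243/3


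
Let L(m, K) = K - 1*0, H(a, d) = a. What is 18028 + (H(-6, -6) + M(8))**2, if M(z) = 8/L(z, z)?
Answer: 18053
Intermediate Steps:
L(m, K) = K (L(m, K) = K + 0 = K)
M(z) = 8/z
18028 + (H(-6, -6) + M(8))**2 = 18028 + (-6 + 8/8)**2 = 18028 + (-6 + 8*(1/8))**2 = 18028 + (-6 + 1)**2 = 18028 + (-5)**2 = 18028 + 25 = 18053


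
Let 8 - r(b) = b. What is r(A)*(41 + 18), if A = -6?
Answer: 826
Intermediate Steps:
r(b) = 8 - b
r(A)*(41 + 18) = (8 - 1*(-6))*(41 + 18) = (8 + 6)*59 = 14*59 = 826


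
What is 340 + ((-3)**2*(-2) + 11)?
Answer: 333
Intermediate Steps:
340 + ((-3)**2*(-2) + 11) = 340 + (9*(-2) + 11) = 340 + (-18 + 11) = 340 - 7 = 333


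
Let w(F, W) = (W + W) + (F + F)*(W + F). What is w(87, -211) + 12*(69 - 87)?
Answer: -22214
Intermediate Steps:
w(F, W) = 2*W + 2*F*(F + W) (w(F, W) = 2*W + (2*F)*(F + W) = 2*W + 2*F*(F + W))
w(87, -211) + 12*(69 - 87) = (2*(-211) + 2*87² + 2*87*(-211)) + 12*(69 - 87) = (-422 + 2*7569 - 36714) + 12*(-18) = (-422 + 15138 - 36714) - 216 = -21998 - 216 = -22214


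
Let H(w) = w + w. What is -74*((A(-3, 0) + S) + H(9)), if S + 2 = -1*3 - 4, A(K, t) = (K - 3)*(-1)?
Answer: -1110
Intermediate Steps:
H(w) = 2*w
A(K, t) = 3 - K (A(K, t) = (-3 + K)*(-1) = 3 - K)
S = -9 (S = -2 + (-1*3 - 4) = -2 + (-3 - 4) = -2 - 7 = -9)
-74*((A(-3, 0) + S) + H(9)) = -74*(((3 - 1*(-3)) - 9) + 2*9) = -74*(((3 + 3) - 9) + 18) = -74*((6 - 9) + 18) = -74*(-3 + 18) = -74*15 = -1110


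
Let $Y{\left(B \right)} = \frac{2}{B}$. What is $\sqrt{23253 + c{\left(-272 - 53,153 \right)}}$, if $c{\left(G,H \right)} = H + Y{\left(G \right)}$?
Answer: $\frac{2 \sqrt{24722581}}{65} \approx 152.99$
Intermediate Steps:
$c{\left(G,H \right)} = H + \frac{2}{G}$
$\sqrt{23253 + c{\left(-272 - 53,153 \right)}} = \sqrt{23253 + \left(153 + \frac{2}{-272 - 53}\right)} = \sqrt{23253 + \left(153 + \frac{2}{-325}\right)} = \sqrt{23253 + \left(153 + 2 \left(- \frac{1}{325}\right)\right)} = \sqrt{23253 + \left(153 - \frac{2}{325}\right)} = \sqrt{23253 + \frac{49723}{325}} = \sqrt{\frac{7606948}{325}} = \frac{2 \sqrt{24722581}}{65}$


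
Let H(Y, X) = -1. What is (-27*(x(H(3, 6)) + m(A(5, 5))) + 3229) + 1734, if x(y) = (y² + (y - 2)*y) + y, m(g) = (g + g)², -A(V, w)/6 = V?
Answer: -92318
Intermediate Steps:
A(V, w) = -6*V
m(g) = 4*g² (m(g) = (2*g)² = 4*g²)
x(y) = y + y² + y*(-2 + y) (x(y) = (y² + (-2 + y)*y) + y = (y² + y*(-2 + y)) + y = y + y² + y*(-2 + y))
(-27*(x(H(3, 6)) + m(A(5, 5))) + 3229) + 1734 = (-27*(-(-1 + 2*(-1)) + 4*(-6*5)²) + 3229) + 1734 = (-27*(-(-1 - 2) + 4*(-30)²) + 3229) + 1734 = (-27*(-1*(-3) + 4*900) + 3229) + 1734 = (-27*(3 + 3600) + 3229) + 1734 = (-27*3603 + 3229) + 1734 = (-97281 + 3229) + 1734 = -94052 + 1734 = -92318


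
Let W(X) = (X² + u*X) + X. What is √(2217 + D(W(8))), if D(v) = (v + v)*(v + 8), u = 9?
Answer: √45993 ≈ 214.46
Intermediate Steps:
W(X) = X² + 10*X (W(X) = (X² + 9*X) + X = X² + 10*X)
D(v) = 2*v*(8 + v) (D(v) = (2*v)*(8 + v) = 2*v*(8 + v))
√(2217 + D(W(8))) = √(2217 + 2*(8*(10 + 8))*(8 + 8*(10 + 8))) = √(2217 + 2*(8*18)*(8 + 8*18)) = √(2217 + 2*144*(8 + 144)) = √(2217 + 2*144*152) = √(2217 + 43776) = √45993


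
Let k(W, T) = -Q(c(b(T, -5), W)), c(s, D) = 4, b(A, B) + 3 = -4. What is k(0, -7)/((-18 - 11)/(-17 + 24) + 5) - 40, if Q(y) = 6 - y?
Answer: -127/3 ≈ -42.333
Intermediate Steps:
b(A, B) = -7 (b(A, B) = -3 - 4 = -7)
k(W, T) = -2 (k(W, T) = -(6 - 1*4) = -(6 - 4) = -1*2 = -2)
k(0, -7)/((-18 - 11)/(-17 + 24) + 5) - 40 = -2/((-18 - 11)/(-17 + 24) + 5) - 40 = -2/(-29/7 + 5) - 40 = -2/(6/7) - 40 = (7/6)*(-2) - 40 = -7/3 - 40 = -127/3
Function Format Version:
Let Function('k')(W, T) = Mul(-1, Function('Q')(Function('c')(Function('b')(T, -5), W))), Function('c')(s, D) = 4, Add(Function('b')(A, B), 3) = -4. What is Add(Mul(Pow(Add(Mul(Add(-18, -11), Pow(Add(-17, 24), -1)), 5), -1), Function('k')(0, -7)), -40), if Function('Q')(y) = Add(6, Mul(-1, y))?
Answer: Rational(-127, 3) ≈ -42.333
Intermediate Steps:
Function('b')(A, B) = -7 (Function('b')(A, B) = Add(-3, -4) = -7)
Function('k')(W, T) = -2 (Function('k')(W, T) = Mul(-1, Add(6, Mul(-1, 4))) = Mul(-1, Add(6, -4)) = Mul(-1, 2) = -2)
Add(Mul(Pow(Add(Mul(Add(-18, -11), Pow(Add(-17, 24), -1)), 5), -1), Function('k')(0, -7)), -40) = Add(Mul(Pow(Add(Mul(Add(-18, -11), Pow(Add(-17, 24), -1)), 5), -1), -2), -40) = Add(Mul(Pow(Add(Mul(-29, Pow(7, -1)), 5), -1), -2), -40) = Add(Mul(Pow(Add(Mul(-29, Rational(1, 7)), 5), -1), -2), -40) = Add(Mul(Pow(Add(Rational(-29, 7), 5), -1), -2), -40) = Add(Mul(Pow(Rational(6, 7), -1), -2), -40) = Add(Mul(Rational(7, 6), -2), -40) = Add(Rational(-7, 3), -40) = Rational(-127, 3)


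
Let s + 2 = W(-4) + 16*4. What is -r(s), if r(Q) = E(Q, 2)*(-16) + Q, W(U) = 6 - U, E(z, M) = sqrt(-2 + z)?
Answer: -72 + 16*sqrt(70) ≈ 61.866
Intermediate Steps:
s = 72 (s = -2 + ((6 - 1*(-4)) + 16*4) = -2 + ((6 + 4) + 64) = -2 + (10 + 64) = -2 + 74 = 72)
r(Q) = Q - 16*sqrt(-2 + Q) (r(Q) = sqrt(-2 + Q)*(-16) + Q = -16*sqrt(-2 + Q) + Q = Q - 16*sqrt(-2 + Q))
-r(s) = -(72 - 16*sqrt(-2 + 72)) = -(72 - 16*sqrt(70)) = -72 + 16*sqrt(70)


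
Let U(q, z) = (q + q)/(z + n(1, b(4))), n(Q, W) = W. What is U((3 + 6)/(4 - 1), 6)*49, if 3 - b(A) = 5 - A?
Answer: 147/4 ≈ 36.750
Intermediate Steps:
b(A) = -2 + A (b(A) = 3 - (5 - A) = 3 + (-5 + A) = -2 + A)
U(q, z) = 2*q/(2 + z) (U(q, z) = (q + q)/(z + (-2 + 4)) = (2*q)/(z + 2) = (2*q)/(2 + z) = 2*q/(2 + z))
U((3 + 6)/(4 - 1), 6)*49 = (2*((3 + 6)/(4 - 1))/(2 + 6))*49 = (2*(9/3)/8)*49 = (2*(9*(⅓))*(⅛))*49 = (2*3*(⅛))*49 = (¾)*49 = 147/4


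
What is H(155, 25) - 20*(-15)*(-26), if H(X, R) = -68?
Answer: -7868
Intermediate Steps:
H(155, 25) - 20*(-15)*(-26) = -68 - 20*(-15)*(-26) = -68 + 300*(-26) = -68 - 7800 = -7868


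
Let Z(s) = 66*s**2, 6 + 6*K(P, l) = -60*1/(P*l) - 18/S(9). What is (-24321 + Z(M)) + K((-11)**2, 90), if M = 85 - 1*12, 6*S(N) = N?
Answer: 356527709/1089 ≈ 3.2739e+5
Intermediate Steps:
S(N) = N/6
K(P, l) = -3 - 10/(P*l) (K(P, l) = -1 + (-60*1/(P*l) - 18/((1/6)*9))/6 = -1 + (-60/(P*l) - 18/3/2)/6 = -1 + (-60/(P*l) - 18*2/3)/6 = -1 + (-60/(P*l) - 12)/6 = -1 + (-12 - 60/(P*l))/6 = -1 + (-2 - 10/(P*l)) = -3 - 10/(P*l))
M = 73 (M = 85 - 12 = 73)
(-24321 + Z(M)) + K((-11)**2, 90) = (-24321 + 66*73**2) + (-3 - 10/((-11)**2*90)) = (-24321 + 66*5329) + (-3 - 10*1/90/121) = (-24321 + 351714) + (-3 - 10*1/121*1/90) = 327393 + (-3 - 1/1089) = 327393 - 3268/1089 = 356527709/1089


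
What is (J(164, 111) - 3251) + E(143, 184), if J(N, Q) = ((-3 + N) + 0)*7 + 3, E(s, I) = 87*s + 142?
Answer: 10462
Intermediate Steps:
E(s, I) = 142 + 87*s
J(N, Q) = -18 + 7*N (J(N, Q) = (-3 + N)*7 + 3 = (-21 + 7*N) + 3 = -18 + 7*N)
(J(164, 111) - 3251) + E(143, 184) = ((-18 + 7*164) - 3251) + (142 + 87*143) = ((-18 + 1148) - 3251) + (142 + 12441) = (1130 - 3251) + 12583 = -2121 + 12583 = 10462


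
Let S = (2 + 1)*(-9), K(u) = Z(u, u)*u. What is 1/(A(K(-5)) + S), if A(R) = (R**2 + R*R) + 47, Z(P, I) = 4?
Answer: 1/820 ≈ 0.0012195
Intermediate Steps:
K(u) = 4*u
S = -27 (S = 3*(-9) = -27)
A(R) = 47 + 2*R**2 (A(R) = (R**2 + R**2) + 47 = 2*R**2 + 47 = 47 + 2*R**2)
1/(A(K(-5)) + S) = 1/((47 + 2*(4*(-5))**2) - 27) = 1/((47 + 2*(-20)**2) - 27) = 1/((47 + 2*400) - 27) = 1/((47 + 800) - 27) = 1/(847 - 27) = 1/820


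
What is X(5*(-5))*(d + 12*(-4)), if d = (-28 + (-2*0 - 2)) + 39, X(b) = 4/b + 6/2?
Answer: -2769/25 ≈ -110.76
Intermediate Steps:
X(b) = 3 + 4/b (X(b) = 4/b + 6*(1/2) = 4/b + 3 = 3 + 4/b)
d = 9 (d = (-28 + (0 - 2)) + 39 = (-28 - 2) + 39 = -30 + 39 = 9)
X(5*(-5))*(d + 12*(-4)) = (3 + 4/((5*(-5))))*(9 + 12*(-4)) = (3 + 4/(-25))*(9 - 48) = (3 + 4*(-1/25))*(-39) = (3 - 4/25)*(-39) = (71/25)*(-39) = -2769/25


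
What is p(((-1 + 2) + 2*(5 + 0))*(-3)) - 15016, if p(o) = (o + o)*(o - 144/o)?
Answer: -13126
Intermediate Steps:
p(o) = 2*o*(o - 144/o) (p(o) = (2*o)*(o - 144/o) = 2*o*(o - 144/o))
p(((-1 + 2) + 2*(5 + 0))*(-3)) - 15016 = (-288 + 2*(((-1 + 2) + 2*(5 + 0))*(-3))**2) - 15016 = (-288 + 2*((1 + 2*5)*(-3))**2) - 15016 = (-288 + 2*((1 + 10)*(-3))**2) - 15016 = (-288 + 2*(11*(-3))**2) - 15016 = (-288 + 2*(-33)**2) - 15016 = (-288 + 2*1089) - 15016 = (-288 + 2178) - 15016 = 1890 - 15016 = -13126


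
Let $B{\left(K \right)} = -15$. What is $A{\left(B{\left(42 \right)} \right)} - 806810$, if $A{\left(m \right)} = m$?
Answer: $-806825$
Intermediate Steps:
$A{\left(B{\left(42 \right)} \right)} - 806810 = -15 - 806810 = -806825$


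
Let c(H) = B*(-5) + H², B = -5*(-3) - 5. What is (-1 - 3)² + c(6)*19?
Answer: -250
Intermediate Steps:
B = 10 (B = 15 - 5 = 10)
c(H) = -50 + H² (c(H) = 10*(-5) + H² = -50 + H²)
(-1 - 3)² + c(6)*19 = (-1 - 3)² + (-50 + 6²)*19 = (-4)² + (-50 + 36)*19 = 16 - 14*19 = 16 - 266 = -250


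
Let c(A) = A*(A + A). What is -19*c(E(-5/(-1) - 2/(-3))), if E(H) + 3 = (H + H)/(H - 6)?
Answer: -52022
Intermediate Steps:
E(H) = -3 + 2*H/(-6 + H) (E(H) = -3 + (H + H)/(H - 6) = -3 + (2*H)/(-6 + H) = -3 + 2*H/(-6 + H))
c(A) = 2*A² (c(A) = A*(2*A) = 2*A²)
-19*c(E(-5/(-1) - 2/(-3))) = -38*((18 - (-5/(-1) - 2/(-3)))/(-6 + (-5/(-1) - 2/(-3))))² = -38*((18 - (-5*(-1) - 2*(-⅓)))/(-6 + (-5*(-1) - 2*(-⅓))))² = -38*((18 - (5 + ⅔))/(-6 + (5 + ⅔)))² = -38*((18 - 1*17/3)/(-6 + 17/3))² = -38*((18 - 17/3)/(-⅓))² = -38*(-3*37/3)² = -38*(-37)² = -38*1369 = -19*2738 = -52022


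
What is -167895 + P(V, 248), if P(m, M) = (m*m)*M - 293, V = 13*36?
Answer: 54149764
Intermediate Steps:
V = 468
P(m, M) = -293 + M*m² (P(m, M) = m²*M - 293 = M*m² - 293 = -293 + M*m²)
-167895 + P(V, 248) = -167895 + (-293 + 248*468²) = -167895 + (-293 + 248*219024) = -167895 + (-293 + 54317952) = -167895 + 54317659 = 54149764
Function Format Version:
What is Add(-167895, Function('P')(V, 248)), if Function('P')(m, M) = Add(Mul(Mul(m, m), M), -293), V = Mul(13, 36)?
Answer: 54149764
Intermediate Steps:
V = 468
Function('P')(m, M) = Add(-293, Mul(M, Pow(m, 2))) (Function('P')(m, M) = Add(Mul(Pow(m, 2), M), -293) = Add(Mul(M, Pow(m, 2)), -293) = Add(-293, Mul(M, Pow(m, 2))))
Add(-167895, Function('P')(V, 248)) = Add(-167895, Add(-293, Mul(248, Pow(468, 2)))) = Add(-167895, Add(-293, Mul(248, 219024))) = Add(-167895, Add(-293, 54317952)) = Add(-167895, 54317659) = 54149764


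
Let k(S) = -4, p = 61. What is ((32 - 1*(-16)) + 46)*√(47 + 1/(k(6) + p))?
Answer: 188*√38190/57 ≈ 644.55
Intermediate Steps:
((32 - 1*(-16)) + 46)*√(47 + 1/(k(6) + p)) = ((32 - 1*(-16)) + 46)*√(47 + 1/(-4 + 61)) = ((32 + 16) + 46)*√(47 + 1/57) = (48 + 46)*√(47 + 1/57) = 94*√(2680/57) = 94*(2*√38190/57) = 188*√38190/57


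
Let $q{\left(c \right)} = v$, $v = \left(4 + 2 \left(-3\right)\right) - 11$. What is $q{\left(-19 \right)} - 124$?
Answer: $-137$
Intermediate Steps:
$v = -13$ ($v = \left(4 - 6\right) - 11 = -2 - 11 = -13$)
$q{\left(c \right)} = -13$
$q{\left(-19 \right)} - 124 = -13 - 124 = -137$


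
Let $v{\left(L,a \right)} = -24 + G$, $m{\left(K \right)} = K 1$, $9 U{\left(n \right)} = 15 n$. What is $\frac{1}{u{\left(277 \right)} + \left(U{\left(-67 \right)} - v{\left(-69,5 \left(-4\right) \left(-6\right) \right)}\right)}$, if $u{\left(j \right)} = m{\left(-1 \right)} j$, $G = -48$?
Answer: $- \frac{3}{950} \approx -0.0031579$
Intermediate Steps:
$U{\left(n \right)} = \frac{5 n}{3}$ ($U{\left(n \right)} = \frac{15 n}{9} = \frac{5 n}{3}$)
$m{\left(K \right)} = K$
$v{\left(L,a \right)} = -72$ ($v{\left(L,a \right)} = -24 - 48 = -72$)
$u{\left(j \right)} = - j$
$\frac{1}{u{\left(277 \right)} + \left(U{\left(-67 \right)} - v{\left(-69,5 \left(-4\right) \left(-6\right) \right)}\right)} = \frac{1}{\left(-1\right) 277 + \left(\frac{5}{3} \left(-67\right) - -72\right)} = \frac{1}{-277 + \left(- \frac{335}{3} + 72\right)} = \frac{1}{-277 - \frac{119}{3}} = \frac{1}{- \frac{950}{3}} = - \frac{3}{950}$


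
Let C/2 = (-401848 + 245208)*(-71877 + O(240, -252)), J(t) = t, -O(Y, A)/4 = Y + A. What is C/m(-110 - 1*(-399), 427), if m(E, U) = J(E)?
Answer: 22502589120/289 ≈ 7.7864e+7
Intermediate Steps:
O(Y, A) = -4*A - 4*Y (O(Y, A) = -4*(Y + A) = -4*(A + Y) = -4*A - 4*Y)
m(E, U) = E
C = 22502589120 (C = 2*((-401848 + 245208)*(-71877 + (-4*(-252) - 4*240))) = 2*(-156640*(-71877 + (1008 - 960))) = 2*(-156640*(-71877 + 48)) = 2*(-156640*(-71829)) = 2*11251294560 = 22502589120)
C/m(-110 - 1*(-399), 427) = 22502589120/(-110 - 1*(-399)) = 22502589120/(-110 + 399) = 22502589120/289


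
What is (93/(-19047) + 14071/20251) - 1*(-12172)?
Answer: 223583793718/18367657 ≈ 12173.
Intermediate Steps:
(93/(-19047) + 14071/20251) - 1*(-12172) = (93*(-1/19047) + 14071*(1/20251)) + 12172 = (-31/6349 + 14071/20251) + 12172 = 12672714/18367657 + 12172 = 223583793718/18367657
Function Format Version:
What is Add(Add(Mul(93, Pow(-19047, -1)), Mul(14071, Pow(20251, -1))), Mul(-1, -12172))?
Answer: Rational(223583793718, 18367657) ≈ 12173.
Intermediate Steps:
Add(Add(Mul(93, Pow(-19047, -1)), Mul(14071, Pow(20251, -1))), Mul(-1, -12172)) = Add(Add(Mul(93, Rational(-1, 19047)), Mul(14071, Rational(1, 20251))), 12172) = Add(Add(Rational(-31, 6349), Rational(14071, 20251)), 12172) = Add(Rational(12672714, 18367657), 12172) = Rational(223583793718, 18367657)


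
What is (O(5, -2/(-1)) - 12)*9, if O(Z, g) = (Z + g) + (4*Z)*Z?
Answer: 855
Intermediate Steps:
O(Z, g) = Z + g + 4*Z² (O(Z, g) = (Z + g) + 4*Z² = Z + g + 4*Z²)
(O(5, -2/(-1)) - 12)*9 = ((5 - 2/(-1) + 4*5²) - 12)*9 = ((5 - 2*(-1) + 4*25) - 12)*9 = ((5 + 2 + 100) - 12)*9 = (107 - 12)*9 = 95*9 = 855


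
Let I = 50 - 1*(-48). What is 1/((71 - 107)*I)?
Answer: -1/3528 ≈ -0.00028345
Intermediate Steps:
I = 98 (I = 50 + 48 = 98)
1/((71 - 107)*I) = 1/((71 - 107)*98) = 1/(-36*98) = 1/(-3528) = -1/3528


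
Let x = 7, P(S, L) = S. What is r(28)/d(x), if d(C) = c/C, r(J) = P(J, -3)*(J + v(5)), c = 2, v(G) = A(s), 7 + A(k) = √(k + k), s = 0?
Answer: 2058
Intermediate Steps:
A(k) = -7 + √2*√k (A(k) = -7 + √(k + k) = -7 + √(2*k) = -7 + √2*√k)
v(G) = -7 (v(G) = -7 + √2*√0 = -7 + √2*0 = -7 + 0 = -7)
r(J) = J*(-7 + J) (r(J) = J*(J - 7) = J*(-7 + J))
d(C) = 2/C
r(28)/d(x) = (28*(-7 + 28))/((2/7)) = (28*21)/((2*(⅐))) = 588/(2/7) = 588*(7/2) = 2058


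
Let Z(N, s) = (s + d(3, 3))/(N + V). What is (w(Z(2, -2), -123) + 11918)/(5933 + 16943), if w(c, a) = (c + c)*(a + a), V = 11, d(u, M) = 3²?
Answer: 75745/148694 ≈ 0.50940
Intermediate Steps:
d(u, M) = 9
Z(N, s) = (9 + s)/(11 + N) (Z(N, s) = (s + 9)/(N + 11) = (9 + s)/(11 + N))
w(c, a) = 4*a*c (w(c, a) = (2*c)*(2*a) = 4*a*c)
(w(Z(2, -2), -123) + 11918)/(5933 + 16943) = (4*(-123)*((9 - 2)/(11 + 2)) + 11918)/(5933 + 16943) = (4*(-123)*(7/13) + 11918)/22876 = (4*(-123)*((1/13)*7) + 11918)*(1/22876) = (4*(-123)*(7/13) + 11918)*(1/22876) = (-3444/13 + 11918)*(1/22876) = (151490/13)*(1/22876) = 75745/148694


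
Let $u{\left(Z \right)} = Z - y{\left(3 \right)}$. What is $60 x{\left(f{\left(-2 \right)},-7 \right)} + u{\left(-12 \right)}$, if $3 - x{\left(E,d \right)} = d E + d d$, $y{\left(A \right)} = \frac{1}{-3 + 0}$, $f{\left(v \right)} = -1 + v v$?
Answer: $- \frac{4535}{3} \approx -1511.7$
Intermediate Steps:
$f{\left(v \right)} = -1 + v^{2}$
$y{\left(A \right)} = - \frac{1}{3}$ ($y{\left(A \right)} = \frac{1}{-3} = - \frac{1}{3}$)
$x{\left(E,d \right)} = 3 - d^{2} - E d$ ($x{\left(E,d \right)} = 3 - \left(d E + d d\right) = 3 - \left(E d + d^{2}\right) = 3 - \left(d^{2} + E d\right) = 3 - d^{2} - E d$)
$u{\left(Z \right)} = \frac{1}{3} + Z$ ($u{\left(Z \right)} = Z - - \frac{1}{3} = Z + \frac{1}{3} = \frac{1}{3} + Z$)
$60 x{\left(f{\left(-2 \right)},-7 \right)} + u{\left(-12 \right)} = 60 \left(3 - \left(-7\right)^{2} - \left(-1 + \left(-2\right)^{2}\right) \left(-7\right)\right) + \left(\frac{1}{3} - 12\right) = 60 \left(3 - 49 - \left(-1 + 4\right) \left(-7\right)\right) - \frac{35}{3} = 60 \left(3 - 49 - 3 \left(-7\right)\right) - \frac{35}{3} = 60 \left(3 - 49 + 21\right) - \frac{35}{3} = 60 \left(-25\right) - \frac{35}{3} = -1500 - \frac{35}{3} = - \frac{4535}{3}$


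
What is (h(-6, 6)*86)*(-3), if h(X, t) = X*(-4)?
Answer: -6192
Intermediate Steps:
h(X, t) = -4*X
(h(-6, 6)*86)*(-3) = (-4*(-6)*86)*(-3) = (24*86)*(-3) = 2064*(-3) = -6192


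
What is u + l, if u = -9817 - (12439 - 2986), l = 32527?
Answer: 13257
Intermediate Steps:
u = -19270 (u = -9817 - 1*9453 = -9817 - 9453 = -19270)
u + l = -19270 + 32527 = 13257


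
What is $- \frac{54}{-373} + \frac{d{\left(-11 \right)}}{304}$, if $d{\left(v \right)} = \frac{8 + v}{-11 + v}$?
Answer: $\frac{362271}{2494624} \approx 0.14522$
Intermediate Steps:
$d{\left(v \right)} = \frac{8 + v}{-11 + v}$
$- \frac{54}{-373} + \frac{d{\left(-11 \right)}}{304} = - \frac{54}{-373} + \frac{\frac{1}{-11 - 11} \left(8 - 11\right)}{304} = \left(-54\right) \left(- \frac{1}{373}\right) + \frac{1}{-22} \left(-3\right) \frac{1}{304} = \frac{54}{373} + \left(- \frac{1}{22}\right) \left(-3\right) \frac{1}{304} = \frac{54}{373} + \frac{3}{22} \cdot \frac{1}{304} = \frac{54}{373} + \frac{3}{6688} = \frac{362271}{2494624}$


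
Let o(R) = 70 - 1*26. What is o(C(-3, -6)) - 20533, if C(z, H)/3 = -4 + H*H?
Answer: -20489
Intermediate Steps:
C(z, H) = -12 + 3*H² (C(z, H) = 3*(-4 + H*H) = 3*(-4 + H²) = -12 + 3*H²)
o(R) = 44 (o(R) = 70 - 26 = 44)
o(C(-3, -6)) - 20533 = 44 - 20533 = -20489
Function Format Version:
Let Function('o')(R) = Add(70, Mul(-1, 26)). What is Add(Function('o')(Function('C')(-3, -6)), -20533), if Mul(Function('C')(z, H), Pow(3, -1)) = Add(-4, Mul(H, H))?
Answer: -20489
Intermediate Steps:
Function('C')(z, H) = Add(-12, Mul(3, Pow(H, 2))) (Function('C')(z, H) = Mul(3, Add(-4, Mul(H, H))) = Mul(3, Add(-4, Pow(H, 2))) = Add(-12, Mul(3, Pow(H, 2))))
Function('o')(R) = 44 (Function('o')(R) = Add(70, -26) = 44)
Add(Function('o')(Function('C')(-3, -6)), -20533) = Add(44, -20533) = -20489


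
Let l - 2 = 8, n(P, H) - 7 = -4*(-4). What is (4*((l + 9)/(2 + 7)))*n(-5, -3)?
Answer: 1748/9 ≈ 194.22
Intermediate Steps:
n(P, H) = 23 (n(P, H) = 7 - 4*(-4) = 7 + 16 = 23)
l = 10 (l = 2 + 8 = 10)
(4*((l + 9)/(2 + 7)))*n(-5, -3) = (4*((10 + 9)/(2 + 7)))*23 = (4*(19/9))*23 = (76/9)*23 = 1748/9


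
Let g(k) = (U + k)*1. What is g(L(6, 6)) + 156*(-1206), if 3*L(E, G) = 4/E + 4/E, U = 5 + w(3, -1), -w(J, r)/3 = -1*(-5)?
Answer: -1693310/9 ≈ -1.8815e+5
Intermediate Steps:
w(J, r) = -15 (w(J, r) = -(-3)*(-5) = -3*5 = -15)
U = -10 (U = 5 - 15 = -10)
L(E, G) = 8/(3*E) (L(E, G) = (4/E + 4/E)/3 = (8/E)/3 = 8/(3*E))
g(k) = -10 + k (g(k) = (-10 + k)*1 = -10 + k)
g(L(6, 6)) + 156*(-1206) = (-10 + (8/3)/6) + 156*(-1206) = (-10 + (8/3)*(⅙)) - 188136 = (-10 + 4/9) - 188136 = -86/9 - 188136 = -1693310/9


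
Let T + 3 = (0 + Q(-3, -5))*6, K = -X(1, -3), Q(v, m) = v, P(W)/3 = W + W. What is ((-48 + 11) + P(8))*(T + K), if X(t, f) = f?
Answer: -198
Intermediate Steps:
P(W) = 6*W (P(W) = 3*(W + W) = 3*(2*W) = 6*W)
K = 3 (K = -1*(-3) = 3)
T = -21 (T = -3 + (0 - 3)*6 = -3 - 3*6 = -3 - 18 = -21)
((-48 + 11) + P(8))*(T + K) = ((-48 + 11) + 6*8)*(-21 + 3) = (-37 + 48)*(-18) = 11*(-18) = -198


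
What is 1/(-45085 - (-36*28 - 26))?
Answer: -1/44051 ≈ -2.2701e-5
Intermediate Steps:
1/(-45085 - (-36*28 - 26)) = 1/(-45085 - (-1008 - 26)) = 1/(-45085 - 1*(-1034)) = 1/(-45085 + 1034) = 1/(-44051) = -1/44051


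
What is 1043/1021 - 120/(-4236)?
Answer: 378389/360413 ≈ 1.0499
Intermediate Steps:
1043/1021 - 120/(-4236) = 1043*(1/1021) - 120*(-1/4236) = 1043/1021 + 10/353 = 378389/360413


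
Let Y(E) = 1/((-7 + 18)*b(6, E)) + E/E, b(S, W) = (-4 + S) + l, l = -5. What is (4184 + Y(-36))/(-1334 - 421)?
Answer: -138104/57915 ≈ -2.3846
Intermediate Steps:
b(S, W) = -9 + S (b(S, W) = (-4 + S) - 5 = -9 + S)
Y(E) = 32/33 (Y(E) = 1/((-7 + 18)*(-9 + 6)) + E/E = 1/(11*(-3)) + 1 = (1/11)*(-⅓) + 1 = -1/33 + 1 = 32/33)
(4184 + Y(-36))/(-1334 - 421) = (4184 + 32/33)/(-1334 - 421) = (138104/33)/(-1755) = (138104/33)*(-1/1755) = -138104/57915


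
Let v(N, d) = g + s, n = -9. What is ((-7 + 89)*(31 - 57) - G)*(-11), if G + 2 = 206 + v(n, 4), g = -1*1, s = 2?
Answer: 25707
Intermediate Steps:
g = -1
v(N, d) = 1 (v(N, d) = -1 + 2 = 1)
G = 205 (G = -2 + (206 + 1) = -2 + 207 = 205)
((-7 + 89)*(31 - 57) - G)*(-11) = ((-7 + 89)*(31 - 57) - 1*205)*(-11) = (82*(-26) - 205)*(-11) = (-2132 - 205)*(-11) = -2337*(-11) = 25707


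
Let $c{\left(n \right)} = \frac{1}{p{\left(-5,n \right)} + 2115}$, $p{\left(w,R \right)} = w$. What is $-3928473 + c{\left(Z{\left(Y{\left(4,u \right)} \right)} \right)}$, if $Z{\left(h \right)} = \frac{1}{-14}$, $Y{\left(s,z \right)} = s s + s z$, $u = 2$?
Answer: $- \frac{8289078029}{2110} \approx -3.9285 \cdot 10^{6}$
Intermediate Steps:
$Y{\left(s,z \right)} = s^{2} + s z$
$Z{\left(h \right)} = - \frac{1}{14}$
$c{\left(n \right)} = \frac{1}{2110}$ ($c{\left(n \right)} = \frac{1}{-5 + 2115} = \frac{1}{2110}$)
$-3928473 + c{\left(Z{\left(Y{\left(4,u \right)} \right)} \right)} = -3928473 + \frac{1}{2110} = - \frac{8289078029}{2110}$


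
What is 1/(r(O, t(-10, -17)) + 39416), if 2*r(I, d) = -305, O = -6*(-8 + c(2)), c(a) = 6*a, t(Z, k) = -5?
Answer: 2/78527 ≈ 2.5469e-5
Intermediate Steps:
O = -24 (O = -6*(-8 + 6*2) = -6*(-8 + 12) = -6*4 = -24)
r(I, d) = -305/2 (r(I, d) = (½)*(-305) = -305/2)
1/(r(O, t(-10, -17)) + 39416) = 1/(-305/2 + 39416) = 1/(78527/2) = 2/78527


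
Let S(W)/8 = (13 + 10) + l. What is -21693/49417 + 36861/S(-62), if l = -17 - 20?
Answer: -1823989653/5534704 ≈ -329.56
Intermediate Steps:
l = -37
S(W) = -112 (S(W) = 8*((13 + 10) - 37) = 8*(23 - 37) = 8*(-14) = -112)
-21693/49417 + 36861/S(-62) = -21693/49417 + 36861/(-112) = -21693*1/49417 + 36861*(-1/112) = -21693/49417 - 36861/112 = -1823989653/5534704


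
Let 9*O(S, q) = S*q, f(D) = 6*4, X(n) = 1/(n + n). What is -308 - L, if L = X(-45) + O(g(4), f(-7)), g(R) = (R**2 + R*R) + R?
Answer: -36359/90 ≈ -403.99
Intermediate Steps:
g(R) = R + 2*R**2 (g(R) = (R**2 + R**2) + R = 2*R**2 + R = R + 2*R**2)
X(n) = 1/(2*n)
f(D) = 24
O(S, q) = S*q/9 (O(S, q) = (S*q)/9 = S*q/9)
L = 8639/90 (L = (1/2)/(-45) + (1/9)*(4*(1 + 2*4))*24 = (1/2)*(-1/45) + (1/9)*(4*(1 + 8))*24 = -1/90 + (1/9)*(4*9)*24 = -1/90 + (1/9)*36*24 = -1/90 + 96 = 8639/90 ≈ 95.989)
-308 - L = -308 - 1*8639/90 = -308 - 8639/90 = -36359/90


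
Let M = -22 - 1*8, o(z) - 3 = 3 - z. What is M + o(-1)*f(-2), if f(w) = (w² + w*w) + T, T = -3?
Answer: 5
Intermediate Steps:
f(w) = -3 + 2*w² (f(w) = (w² + w*w) - 3 = (w² + w²) - 3 = 2*w² - 3 = -3 + 2*w²)
o(z) = 6 - z (o(z) = 3 + (3 - z) = 6 - z)
M = -30 (M = -22 - 8 = -30)
M + o(-1)*f(-2) = -30 + (6 - 1*(-1))*(-3 + 2*(-2)²) = -30 + (6 + 1)*(-3 + 2*4) = -30 + 7*(-3 + 8) = -30 + 7*5 = -30 + 35 = 5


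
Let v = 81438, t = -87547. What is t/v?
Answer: -87547/81438 ≈ -1.0750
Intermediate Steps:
t/v = -87547/81438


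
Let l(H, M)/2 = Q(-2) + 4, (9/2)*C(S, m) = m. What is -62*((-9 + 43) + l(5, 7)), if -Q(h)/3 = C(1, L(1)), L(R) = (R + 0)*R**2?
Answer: -7564/3 ≈ -2521.3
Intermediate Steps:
L(R) = R**3 (L(R) = R*R**2 = R**3)
C(S, m) = 2*m/9
Q(h) = -2/3 (Q(h) = -2*1**3/3 = -2/3)
l(H, M) = 20/3 (l(H, M) = 2*(-2/3 + 4) = 2*(10/3) = 20/3)
-62*((-9 + 43) + l(5, 7)) = -62*((-9 + 43) + 20/3) = -62*(34 + 20/3) = -62*122/3 = -7564/3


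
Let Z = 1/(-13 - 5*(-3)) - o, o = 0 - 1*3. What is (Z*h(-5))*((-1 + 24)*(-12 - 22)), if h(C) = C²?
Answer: -68425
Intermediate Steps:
o = -3 (o = 0 - 3 = -3)
Z = 7/2 (Z = 1/(-13 - 5*(-3)) - 1*(-3) = 1/(-13 + 15) + 3 = 1/2 + 3 = ½ + 3 = 7/2 ≈ 3.5000)
(Z*h(-5))*((-1 + 24)*(-12 - 22)) = ((7/2)*(-5)²)*((-1 + 24)*(-12 - 22)) = ((7/2)*25)*(23*(-34)) = (175/2)*(-782) = -68425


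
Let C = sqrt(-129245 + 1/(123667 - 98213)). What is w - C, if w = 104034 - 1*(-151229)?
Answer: 255263 - 21*I*sqrt(189883505526)/25454 ≈ 2.5526e+5 - 359.51*I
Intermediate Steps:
w = 255263 (w = 104034 + 151229 = 255263)
C = 21*I*sqrt(189883505526)/25454 (C = sqrt(-129245 + 1/25454) = sqrt(-3289802229/25454) = 21*I*sqrt(189883505526)/25454 ≈ 359.51*I)
w - C = 255263 - 21*I*sqrt(189883505526)/25454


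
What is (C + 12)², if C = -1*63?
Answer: 2601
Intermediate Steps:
C = -63
(C + 12)² = (-63 + 12)² = (-51)² = 2601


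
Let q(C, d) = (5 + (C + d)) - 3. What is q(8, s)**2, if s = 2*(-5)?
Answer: 0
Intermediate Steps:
s = -10
q(C, d) = 2 + C + d (q(C, d) = (5 + C + d) - 3 = 2 + C + d)
q(8, s)**2 = (2 + 8 - 10)**2 = 0**2 = 0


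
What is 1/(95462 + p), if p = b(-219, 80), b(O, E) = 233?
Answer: 1/95695 ≈ 1.0450e-5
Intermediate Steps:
p = 233
1/(95462 + p) = 1/(95462 + 233) = 1/95695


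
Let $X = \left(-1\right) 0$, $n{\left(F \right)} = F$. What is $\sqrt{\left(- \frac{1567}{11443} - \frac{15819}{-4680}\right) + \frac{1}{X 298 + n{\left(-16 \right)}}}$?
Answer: $\frac{\sqrt{253390397262405}}{8925540} \approx 1.7834$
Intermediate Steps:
$X = 0$
$\sqrt{\left(- \frac{1567}{11443} - \frac{15819}{-4680}\right) + \frac{1}{X 298 + n{\left(-16 \right)}}} = \sqrt{\left(- \frac{1567}{11443} - \frac{15819}{-4680}\right) + \frac{1}{0 \cdot 298 - 16}} = \sqrt{\left(\left(-1567\right) \frac{1}{11443} - - \frac{5273}{1560}\right) + \frac{1}{0 - 16}} = \sqrt{\left(- \frac{1567}{11443} + \frac{5273}{1560}\right) + \frac{1}{-16}} = \sqrt{\frac{57894419}{17851080} - \frac{1}{16}} = \sqrt{\frac{113557453}{35702160}} = \frac{\sqrt{253390397262405}}{8925540}$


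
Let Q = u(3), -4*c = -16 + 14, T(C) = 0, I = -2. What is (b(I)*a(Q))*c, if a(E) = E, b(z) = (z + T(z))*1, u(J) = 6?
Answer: -6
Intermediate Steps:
c = ½ (c = -(-16 + 14)/4 = -¼*(-2) = ½ ≈ 0.50000)
Q = 6
b(z) = z (b(z) = (z + 0)*1 = z*1 = z)
(b(I)*a(Q))*c = -2*6*(½) = -12*½ = -6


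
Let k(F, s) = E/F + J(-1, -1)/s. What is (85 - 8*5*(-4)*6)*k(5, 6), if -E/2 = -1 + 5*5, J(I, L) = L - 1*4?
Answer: -65417/6 ≈ -10903.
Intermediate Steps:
J(I, L) = -4 + L (J(I, L) = L - 4 = -4 + L)
E = -48 (E = -2*(-1 + 5*5) = -2*(-1 + 25) = -2*24 = -48)
k(F, s) = -48/F - 5/s (k(F, s) = -48/F + (-4 - 1)/s = -48/F - 5/s)
(85 - 8*5*(-4)*6)*k(5, 6) = (85 - 8*5*(-4)*6)*(-48/5 - 5/6) = (85 - (-160)*6)*(-48*⅕ - 5*⅙) = (85 - 8*(-120))*(-48/5 - ⅚) = (85 + 960)*(-313/30) = 1045*(-313/30) = -65417/6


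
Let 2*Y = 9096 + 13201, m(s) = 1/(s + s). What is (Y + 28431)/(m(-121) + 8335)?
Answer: 9578239/2017069 ≈ 4.7486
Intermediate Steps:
m(s) = 1/(2*s)
Y = 22297/2 (Y = (9096 + 13201)/2 = (1/2)*22297 = 22297/2 ≈ 11149.)
(Y + 28431)/(m(-121) + 8335) = (22297/2 + 28431)/((1/2)/(-121) + 8335) = 79159/(2*((1/2)*(-1/121) + 8335)) = 79159/(2*(-1/242 + 8335)) = 79159/(2*(2017069/242)) = (79159/2)*(242/2017069) = 9578239/2017069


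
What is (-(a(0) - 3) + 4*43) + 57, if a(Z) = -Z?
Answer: 232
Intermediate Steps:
(-(a(0) - 3) + 4*43) + 57 = (-(-1*0 - 3) + 4*43) + 57 = (-(0 - 3) + 172) + 57 = (-1*(-3) + 172) + 57 = (3 + 172) + 57 = 175 + 57 = 232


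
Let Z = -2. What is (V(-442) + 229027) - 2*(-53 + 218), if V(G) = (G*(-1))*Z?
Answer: 227813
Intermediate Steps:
V(G) = 2*G (V(G) = (G*(-1))*(-2) = -G*(-2) = 2*G)
(V(-442) + 229027) - 2*(-53 + 218) = (2*(-442) + 229027) - 2*(-53 + 218) = (-884 + 229027) - 2*165 = 228143 - 330 = 227813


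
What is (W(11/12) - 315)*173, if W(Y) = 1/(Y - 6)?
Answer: -3326271/61 ≈ -54529.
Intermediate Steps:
W(Y) = 1/(-6 + Y)
(W(11/12) - 315)*173 = (1/(-6 + 11/12) - 315)*173 = (1/(-61/12) - 315)*173 = (-12/61 - 315)*173 = -19227/61*173 = -3326271/61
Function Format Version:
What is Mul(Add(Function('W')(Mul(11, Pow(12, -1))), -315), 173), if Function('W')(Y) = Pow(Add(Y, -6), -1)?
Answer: Rational(-3326271, 61) ≈ -54529.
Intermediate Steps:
Function('W')(Y) = Pow(Add(-6, Y), -1)
Mul(Add(Function('W')(Mul(11, Pow(12, -1))), -315), 173) = Mul(Add(Pow(Add(-6, Mul(11, Pow(12, -1))), -1), -315), 173) = Mul(Add(Pow(Add(-6, Mul(11, Rational(1, 12))), -1), -315), 173) = Mul(Add(Pow(Add(-6, Rational(11, 12)), -1), -315), 173) = Mul(Add(Pow(Rational(-61, 12), -1), -315), 173) = Mul(Add(Rational(-12, 61), -315), 173) = Mul(Rational(-19227, 61), 173) = Rational(-3326271, 61)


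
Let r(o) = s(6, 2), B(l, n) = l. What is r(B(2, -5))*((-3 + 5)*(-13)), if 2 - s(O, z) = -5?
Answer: -182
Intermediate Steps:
s(O, z) = 7 (s(O, z) = 2 - 1*(-5) = 2 + 5 = 7)
r(o) = 7
r(B(2, -5))*((-3 + 5)*(-13)) = 7*((-3 + 5)*(-13)) = 7*(2*(-13)) = 7*(-26) = -182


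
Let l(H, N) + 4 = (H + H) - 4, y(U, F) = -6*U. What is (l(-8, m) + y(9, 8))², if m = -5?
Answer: 6084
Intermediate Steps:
l(H, N) = -8 + 2*H (l(H, N) = -4 + ((H + H) - 4) = -4 + (2*H - 4) = -4 + (-4 + 2*H) = -8 + 2*H)
(l(-8, m) + y(9, 8))² = ((-8 + 2*(-8)) - 6*9)² = ((-8 - 16) - 54)² = (-24 - 54)² = (-78)² = 6084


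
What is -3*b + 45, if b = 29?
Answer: -42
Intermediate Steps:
-3*b + 45 = -3*29 + 45 = -87 + 45 = -42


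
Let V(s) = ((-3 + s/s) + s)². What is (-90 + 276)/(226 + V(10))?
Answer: 93/145 ≈ 0.64138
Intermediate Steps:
V(s) = (-2 + s)² (V(s) = ((-3 + 1) + s)² = (-2 + s)²)
(-90 + 276)/(226 + V(10)) = (-90 + 276)/(226 + (-2 + 10)²) = 186/(226 + 8²) = 186/(226 + 64) = 186/290 = 186*(1/290) = 93/145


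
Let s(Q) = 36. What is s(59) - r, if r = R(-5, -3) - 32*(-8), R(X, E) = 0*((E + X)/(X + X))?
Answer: -220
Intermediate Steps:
R(X, E) = 0 (R(X, E) = 0*((E + X)/((2*X))) = 0*((E + X)*(1/(2*X))) = 0*((E + X)/(2*X)) = 0)
r = 256 (r = 0 - 32*(-8) = 0 + 256 = 256)
s(59) - r = 36 - 1*256 = 36 - 256 = -220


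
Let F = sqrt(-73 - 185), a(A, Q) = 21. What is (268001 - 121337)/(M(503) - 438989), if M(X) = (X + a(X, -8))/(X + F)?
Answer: 146664*(-sqrt(258) + 503*I)/(-220810943*I + 438989*sqrt(258)) ≈ -0.3341 + 2.5291e-8*I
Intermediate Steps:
F = I*sqrt(258) (F = sqrt(-258) = I*sqrt(258) ≈ 16.062*I)
M(X) = (21 + X)/(X + I*sqrt(258)) (M(X) = (X + 21)/(X + I*sqrt(258)) = (21 + X)/(X + I*sqrt(258)))
(268001 - 121337)/(M(503) - 438989) = (268001 - 121337)/((21 + 503)/(503 + I*sqrt(258)) - 438989) = 146664/(524/(503 + I*sqrt(258)) - 438989) = 146664/(-438989 + 524/(503 + I*sqrt(258)))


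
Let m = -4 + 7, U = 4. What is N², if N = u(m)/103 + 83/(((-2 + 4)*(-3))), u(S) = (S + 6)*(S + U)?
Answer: 66765241/381924 ≈ 174.81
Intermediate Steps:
m = 3
u(S) = (4 + S)*(6 + S) (u(S) = (S + 6)*(S + 4) = (6 + S)*(4 + S) = (4 + S)*(6 + S))
N = -8171/618 (N = (24 + 3² + 10*3)/103 + 83/(((-2 + 4)*(-3))) = (24 + 9 + 30)*(1/103) + 83/((2*(-3))) = 63*(1/103) + 83/(-6) = 63/103 + 83*(-⅙) = 63/103 - 83/6 = -8171/618 ≈ -13.222)
N² = (-8171/618)² = 66765241/381924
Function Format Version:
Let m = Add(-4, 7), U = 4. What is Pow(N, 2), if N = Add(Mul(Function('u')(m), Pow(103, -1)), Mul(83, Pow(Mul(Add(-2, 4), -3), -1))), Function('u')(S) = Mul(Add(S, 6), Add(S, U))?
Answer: Rational(66765241, 381924) ≈ 174.81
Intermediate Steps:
m = 3
Function('u')(S) = Mul(Add(4, S), Add(6, S)) (Function('u')(S) = Mul(Add(S, 6), Add(S, 4)) = Mul(Add(6, S), Add(4, S)) = Mul(Add(4, S), Add(6, S)))
N = Rational(-8171, 618) (N = Add(Mul(Add(24, Pow(3, 2), Mul(10, 3)), Pow(103, -1)), Mul(83, Pow(Mul(Add(-2, 4), -3), -1))) = Add(Mul(Add(24, 9, 30), Rational(1, 103)), Mul(83, Pow(Mul(2, -3), -1))) = Add(Mul(63, Rational(1, 103)), Mul(83, Pow(-6, -1))) = Add(Rational(63, 103), Mul(83, Rational(-1, 6))) = Add(Rational(63, 103), Rational(-83, 6)) = Rational(-8171, 618) ≈ -13.222)
Pow(N, 2) = Pow(Rational(-8171, 618), 2) = Rational(66765241, 381924)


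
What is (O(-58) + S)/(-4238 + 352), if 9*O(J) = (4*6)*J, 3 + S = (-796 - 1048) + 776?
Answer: 3677/11658 ≈ 0.31541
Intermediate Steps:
S = -1071 (S = -3 + ((-796 - 1048) + 776) = -3 + (-1844 + 776) = -3 - 1068 = -1071)
O(J) = 8*J/3 (O(J) = ((4*6)*J)/9 = (24*J)/9 = 8*J/3)
(O(-58) + S)/(-4238 + 352) = ((8/3)*(-58) - 1071)/(-4238 + 352) = (-464/3 - 1071)/(-3886) = -3677/3*(-1/3886) = 3677/11658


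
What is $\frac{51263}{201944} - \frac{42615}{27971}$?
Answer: $- \frac{7171966187}{5648575624} \approx -1.2697$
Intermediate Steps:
$\frac{51263}{201944} - \frac{42615}{27971} = - \frac{7171966187}{5648575624}$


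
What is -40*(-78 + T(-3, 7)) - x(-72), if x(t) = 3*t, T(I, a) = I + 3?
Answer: 3336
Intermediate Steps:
T(I, a) = 3 + I
-40*(-78 + T(-3, 7)) - x(-72) = -40*(-78 + (3 - 3)) - 3*(-72) = -40*(-78 + 0) - 1*(-216) = -40*(-78) + 216 = 3120 + 216 = 3336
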